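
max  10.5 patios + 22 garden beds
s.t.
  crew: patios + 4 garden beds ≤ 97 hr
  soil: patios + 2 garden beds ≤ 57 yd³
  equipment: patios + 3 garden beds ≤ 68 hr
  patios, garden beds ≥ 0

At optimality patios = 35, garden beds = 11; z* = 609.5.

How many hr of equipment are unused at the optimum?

equipment used = 1·35 + 3·11 = 68; slack = 68 − 68 = 0.

0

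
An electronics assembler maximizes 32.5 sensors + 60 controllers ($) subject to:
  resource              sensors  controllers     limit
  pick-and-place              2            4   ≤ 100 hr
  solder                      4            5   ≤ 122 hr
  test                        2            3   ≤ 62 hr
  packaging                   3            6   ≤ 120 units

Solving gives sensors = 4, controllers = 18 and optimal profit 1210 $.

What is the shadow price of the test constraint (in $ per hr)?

5

At the optimum: pick-and-place uses 80 of 100 (slack = 20); solder uses 106 of 122 (slack = 16); test uses 62 of 62 (binding); packaging uses 120 of 120 (binding).
Since pick-and-place, solder are not tight, their duals are 0.
From A_Bᵀ y = c: 2·y_test + 3·y_packaging = 32.5; 3·y_test + 6·y_packaging = 60.
Solving: y_test = 5, y_packaging = 7.5.
Shadow price of test = 5.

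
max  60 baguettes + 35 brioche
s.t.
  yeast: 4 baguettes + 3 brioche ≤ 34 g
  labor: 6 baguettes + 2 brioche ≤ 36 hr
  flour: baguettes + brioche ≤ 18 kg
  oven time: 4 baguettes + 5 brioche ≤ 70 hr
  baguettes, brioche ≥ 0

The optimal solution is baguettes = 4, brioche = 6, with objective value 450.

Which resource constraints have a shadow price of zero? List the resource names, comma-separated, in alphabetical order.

flour, oven time

yeast: 34/34 (binding)
labor: 36/36 (binding)
flour: 10/18 (slack 8)
oven time: 46/70 (slack 24)
By complementary slackness, a constraint with positive slack has shadow price 0 → flour, oven time.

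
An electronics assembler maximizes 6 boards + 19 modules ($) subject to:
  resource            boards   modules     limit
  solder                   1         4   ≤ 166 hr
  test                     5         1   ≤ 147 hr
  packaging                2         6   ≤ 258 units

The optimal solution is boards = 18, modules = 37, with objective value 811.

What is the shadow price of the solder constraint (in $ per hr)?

1

Binding: solder and packaging. Non-binding: test (20 unused).
Slack constraints have shadow price 0 (complementary slackness).
From A_Bᵀ y = c: 1·y_solder + 2·y_packaging = 6; 4·y_solder + 6·y_packaging = 19.
→ y_solder = 1 and y_packaging = 2.5.
Shadow price of solder = 1.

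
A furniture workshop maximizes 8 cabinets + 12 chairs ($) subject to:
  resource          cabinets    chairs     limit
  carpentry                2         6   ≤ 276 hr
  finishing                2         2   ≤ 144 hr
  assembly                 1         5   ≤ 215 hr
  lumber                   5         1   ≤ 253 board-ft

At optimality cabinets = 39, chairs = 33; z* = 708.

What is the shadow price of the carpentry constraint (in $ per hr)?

1

At the optimum: carpentry uses 276 of 276 (binding); finishing uses 144 of 144 (binding); assembly uses 204 of 215 (slack = 11); lumber uses 228 of 253 (slack = 25).
Since assembly, lumber are not tight, their duals are 0.
The binding rows give the dual system: 2·y_carpentry + 2·y_finishing = 8 and 6·y_carpentry + 2·y_finishing = 12.
→ y_carpentry = 1 and y_finishing = 3.
Shadow price of carpentry = 1.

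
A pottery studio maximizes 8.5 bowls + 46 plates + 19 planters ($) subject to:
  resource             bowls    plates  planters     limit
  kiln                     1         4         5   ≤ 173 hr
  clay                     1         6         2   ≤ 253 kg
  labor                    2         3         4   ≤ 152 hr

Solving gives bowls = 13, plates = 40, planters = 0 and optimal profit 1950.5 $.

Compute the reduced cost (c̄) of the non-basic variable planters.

At the optimum: kiln uses 173 of 173 (binding); clay uses 253 of 253 (binding); labor uses 146 of 152 (slack = 6).
By complementary slackness, y = 0 for the non-binding constraint.
From A_Bᵀ y = c: 1·y_kiln + 1·y_clay = 8.5; 4·y_kiln + 6·y_clay = 46.
This yields shadow prices y_kiln = 2.5, y_clay = 6.
Reduced cost of planters: c₃ − yᵀa₃ = 19 − (2.5·5 + 6·2) = 19 − 24.5 = -5.5.

-5.5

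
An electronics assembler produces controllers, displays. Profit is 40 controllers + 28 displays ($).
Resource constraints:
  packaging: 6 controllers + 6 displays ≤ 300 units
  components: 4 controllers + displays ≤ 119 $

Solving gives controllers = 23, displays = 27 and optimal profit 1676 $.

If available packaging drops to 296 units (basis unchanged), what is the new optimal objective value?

Both packaging and components are binding at x*.
The binding rows give the dual system: 6·y_packaging + 4·y_components = 40 and 6·y_packaging + 1·y_components = 28.
Solving: y_packaging = 4, y_components = 4.
Δz = y_packaging·Δb = 4 × (-4) = -16, so new z* = 1676 − 16 = 1660.

1660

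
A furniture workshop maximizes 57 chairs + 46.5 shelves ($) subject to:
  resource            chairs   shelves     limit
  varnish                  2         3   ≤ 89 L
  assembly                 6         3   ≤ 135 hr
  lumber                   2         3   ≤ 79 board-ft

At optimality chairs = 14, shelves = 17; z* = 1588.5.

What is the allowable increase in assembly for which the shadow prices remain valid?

102

Binding constraints: assembly, lumber. The basis is B = [[6,3],[2,3]] with det 12.
Per unit increase in assembly, x* moves by d = (0.25, -0.1667).
The basis stays optimal until shelves reaches 0; allowable increase = 102 hr.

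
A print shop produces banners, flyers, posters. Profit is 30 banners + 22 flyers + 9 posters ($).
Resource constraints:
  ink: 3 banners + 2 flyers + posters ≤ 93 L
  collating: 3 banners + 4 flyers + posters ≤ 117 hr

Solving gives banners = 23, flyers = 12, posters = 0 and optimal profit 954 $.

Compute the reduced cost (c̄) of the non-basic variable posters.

-1

Both ink and collating are binding at x*.
From A_Bᵀ y = c: 3·y_ink + 3·y_collating = 30; 2·y_ink + 4·y_collating = 22.
Solving: y_ink = 9, y_collating = 1.
Reduced cost of posters: c₃ − yᵀa₃ = 9 − (9·1 + 1·1) = 9 − 10 = -1.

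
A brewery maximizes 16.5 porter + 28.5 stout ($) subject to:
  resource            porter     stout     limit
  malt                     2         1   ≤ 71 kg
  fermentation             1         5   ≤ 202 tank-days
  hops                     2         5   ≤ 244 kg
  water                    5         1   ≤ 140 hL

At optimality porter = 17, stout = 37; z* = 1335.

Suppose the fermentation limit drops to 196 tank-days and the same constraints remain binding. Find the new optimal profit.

1308

At the optimum: malt uses 71 of 71 (binding); fermentation uses 202 of 202 (binding); hops uses 219 of 244 (slack = 25); water uses 122 of 140 (slack = 18).
By complementary slackness, y = 0 for the non-binding constraints.
From A_Bᵀ y = c: 2·y_malt + 1·y_fermentation = 16.5; 1·y_malt + 5·y_fermentation = 28.5.
Solving: y_malt = 6, y_fermentation = 4.5.
Δz = y_fermentation·Δb = 4.5 × (-6) = -27, so new z* = 1335 − 27 = 1308.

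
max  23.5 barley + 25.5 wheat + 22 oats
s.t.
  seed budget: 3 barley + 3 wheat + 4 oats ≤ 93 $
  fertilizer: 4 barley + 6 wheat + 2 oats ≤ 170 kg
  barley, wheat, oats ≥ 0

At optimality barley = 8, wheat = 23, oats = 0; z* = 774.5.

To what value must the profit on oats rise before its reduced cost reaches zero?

At the optimum: seed budget uses 93 of 93 (binding); fertilizer uses 170 of 170 (binding).
From A_Bᵀ y = c: 3·y_seed budget + 4·y_fertilizer = 23.5; 3·y_seed budget + 6·y_fertilizer = 25.5.
Solving: y_seed budget = 6.5, y_fertilizer = 1.
oats enters the basis when its profit ≥ yᵀa₃ = 6.5·4 + 1·2 = 28.

28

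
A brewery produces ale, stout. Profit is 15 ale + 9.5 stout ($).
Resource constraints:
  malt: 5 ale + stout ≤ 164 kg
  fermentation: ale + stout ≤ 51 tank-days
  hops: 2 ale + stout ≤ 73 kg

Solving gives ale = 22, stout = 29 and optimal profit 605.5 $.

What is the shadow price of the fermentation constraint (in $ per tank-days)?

At the optimum: malt uses 139 of 164 (slack = 25); fermentation uses 51 of 51 (binding); hops uses 73 of 73 (binding).
Since malt is not tight, its dual is 0.
From A_Bᵀ y = c: 1·y_fermentation + 2·y_hops = 15; 1·y_fermentation + 1·y_hops = 9.5.
Solving: y_fermentation = 4, y_hops = 5.5.
Shadow price of fermentation = 4.

4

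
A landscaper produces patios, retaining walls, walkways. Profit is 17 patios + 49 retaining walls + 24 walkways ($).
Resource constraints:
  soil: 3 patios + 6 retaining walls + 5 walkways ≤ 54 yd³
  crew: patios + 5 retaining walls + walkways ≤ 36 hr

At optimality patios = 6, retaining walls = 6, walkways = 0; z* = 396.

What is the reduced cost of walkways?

Both soil and crew are binding at x*.
From A_Bᵀ y = c: 3·y_soil + 1·y_crew = 17; 6·y_soil + 5·y_crew = 49.
→ y_soil = 4 and y_crew = 5.
Reduced cost of walkways: c₃ − yᵀa₃ = 24 − (4·5 + 5·1) = 24 − 25 = -1.

-1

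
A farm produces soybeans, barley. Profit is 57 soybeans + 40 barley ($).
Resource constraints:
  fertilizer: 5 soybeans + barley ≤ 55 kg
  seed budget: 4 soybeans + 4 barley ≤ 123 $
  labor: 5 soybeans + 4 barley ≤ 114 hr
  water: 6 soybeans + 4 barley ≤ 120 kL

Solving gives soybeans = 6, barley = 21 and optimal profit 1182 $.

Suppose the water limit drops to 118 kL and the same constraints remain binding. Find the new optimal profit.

Binding: labor and water. Non-binding: fertilizer (4 unused), seed budget (15 unused).
By complementary slackness, y = 0 for the non-binding constraints.
From A_Bᵀ y = c: 5·y_labor + 6·y_water = 57; 4·y_labor + 4·y_water = 40.
This yields shadow prices y_labor = 3, y_water = 7.
Δz = y_water·Δb = 7 × (-2) = -14, so new z* = 1182 − 14 = 1168.

1168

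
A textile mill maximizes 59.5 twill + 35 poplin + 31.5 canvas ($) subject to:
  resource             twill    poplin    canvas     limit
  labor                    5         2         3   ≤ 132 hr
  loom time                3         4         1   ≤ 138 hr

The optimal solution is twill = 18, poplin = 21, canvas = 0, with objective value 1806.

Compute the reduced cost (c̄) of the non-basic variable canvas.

-1

At the optimum: labor uses 132 of 132 (binding); loom time uses 138 of 138 (binding).
From A_Bᵀ y = c: 5·y_labor + 3·y_loom time = 59.5; 2·y_labor + 4·y_loom time = 35.
This yields shadow prices y_labor = 9.5, y_loom time = 4.
Reduced cost of canvas: c₃ − yᵀa₃ = 31.5 − (9.5·3 + 4·1) = 31.5 − 32.5 = -1.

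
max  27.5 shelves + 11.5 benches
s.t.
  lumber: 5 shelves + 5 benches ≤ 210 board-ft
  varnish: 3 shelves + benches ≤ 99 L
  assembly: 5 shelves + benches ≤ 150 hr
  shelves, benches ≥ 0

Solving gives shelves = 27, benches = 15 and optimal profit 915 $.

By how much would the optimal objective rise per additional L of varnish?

Check each constraint at x*: lumber 210/210 (tight); varnish 96/99 (slack 3); assembly 150/150 (tight).
Since varnish is not tight, its dual is 0.
Dual feasibility on the basic columns requires 5·y_lumber + 5·y_assembly = 27.5, 5·y_lumber + 1·y_assembly = 11.5.
This yields shadow prices y_lumber = 1.5, y_assembly = 4.
Shadow price of varnish = 0.

0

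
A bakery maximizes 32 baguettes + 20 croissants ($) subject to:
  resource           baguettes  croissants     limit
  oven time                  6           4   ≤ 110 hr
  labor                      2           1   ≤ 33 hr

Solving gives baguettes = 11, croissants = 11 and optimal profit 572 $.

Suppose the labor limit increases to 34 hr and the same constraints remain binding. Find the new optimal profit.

Check each constraint at x*: oven time 110/110 (tight); labor 33/33 (tight).
Dual feasibility on the basic columns requires 6·y_oven time + 2·y_labor = 32, 4·y_oven time + 1·y_labor = 20.
Solving: y_oven time = 4, y_labor = 4.
Δz = y_labor·Δb = 4 × (1) = 4, so new z* = 572 + 4 = 576.

576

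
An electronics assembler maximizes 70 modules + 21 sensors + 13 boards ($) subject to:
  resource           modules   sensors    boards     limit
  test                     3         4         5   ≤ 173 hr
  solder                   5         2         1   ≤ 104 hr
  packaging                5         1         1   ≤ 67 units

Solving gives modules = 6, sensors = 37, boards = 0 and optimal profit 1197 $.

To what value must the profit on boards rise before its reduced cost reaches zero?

14

At the optimum: test uses 166 of 173 (slack = 7); solder uses 104 of 104 (binding); packaging uses 67 of 67 (binding).
By complementary slackness, y = 0 for the non-binding constraint.
From A_Bᵀ y = c: 5·y_solder + 5·y_packaging = 70; 2·y_solder + 1·y_packaging = 21.
This yields shadow prices y_solder = 7, y_packaging = 7.
boards enters the basis when its profit ≥ yᵀa₃ = 7·1 + 7·1 = 14.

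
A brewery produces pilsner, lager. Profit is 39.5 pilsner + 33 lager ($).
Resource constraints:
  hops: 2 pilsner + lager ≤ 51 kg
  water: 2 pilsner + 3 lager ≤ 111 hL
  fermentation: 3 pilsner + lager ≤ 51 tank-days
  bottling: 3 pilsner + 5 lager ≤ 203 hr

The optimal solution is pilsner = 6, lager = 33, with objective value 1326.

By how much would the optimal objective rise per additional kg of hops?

0

Binding: water and fermentation. Non-binding: hops (6 unused), bottling (20 unused).
Slack constraints have shadow price 0 (complementary slackness).
Dual feasibility on the basic columns requires 2·y_water + 3·y_fermentation = 39.5, 3·y_water + 1·y_fermentation = 33.
This yields shadow prices y_water = 8.5, y_fermentation = 7.5.
Shadow price of hops = 0.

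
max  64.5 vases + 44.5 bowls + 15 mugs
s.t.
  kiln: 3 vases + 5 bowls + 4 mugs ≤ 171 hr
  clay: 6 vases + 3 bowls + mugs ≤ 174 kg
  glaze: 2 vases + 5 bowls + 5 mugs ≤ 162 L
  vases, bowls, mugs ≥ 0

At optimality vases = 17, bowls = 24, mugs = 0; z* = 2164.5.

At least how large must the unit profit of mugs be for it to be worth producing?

Binding: kiln and clay. Non-binding: glaze (8 unused).
Since glaze is not tight, its dual is 0.
From A_Bᵀ y = c: 3·y_kiln + 6·y_clay = 64.5; 5·y_kiln + 3·y_clay = 44.5.
Solving: y_kiln = 3.5, y_clay = 9.
mugs enters the basis when its profit ≥ yᵀa₃ = 3.5·4 + 9·1 = 23.

23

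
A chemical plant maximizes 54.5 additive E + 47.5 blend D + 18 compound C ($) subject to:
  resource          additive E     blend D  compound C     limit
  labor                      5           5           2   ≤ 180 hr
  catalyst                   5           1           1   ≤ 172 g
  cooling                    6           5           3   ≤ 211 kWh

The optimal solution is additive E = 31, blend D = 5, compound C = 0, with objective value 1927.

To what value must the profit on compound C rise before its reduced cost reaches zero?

Binding: labor and cooling. Non-binding: catalyst (12 unused).
Since catalyst is not tight, its dual is 0.
Dual feasibility on the basic columns requires 5·y_labor + 6·y_cooling = 54.5, 5·y_labor + 5·y_cooling = 47.5.
→ y_labor = 2.5 and y_cooling = 7.
compound C enters the basis when its profit ≥ yᵀa₃ = 2.5·2 + 7·3 = 26.

26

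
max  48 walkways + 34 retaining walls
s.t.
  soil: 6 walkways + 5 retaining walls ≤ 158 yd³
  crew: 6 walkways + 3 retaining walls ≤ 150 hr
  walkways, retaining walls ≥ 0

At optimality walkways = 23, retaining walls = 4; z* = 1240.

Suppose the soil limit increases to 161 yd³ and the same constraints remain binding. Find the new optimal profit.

1255

Check each constraint at x*: soil 158/158 (tight); crew 150/150 (tight).
The binding rows give the dual system: 6·y_soil + 6·y_crew = 48 and 5·y_soil + 3·y_crew = 34.
This yields shadow prices y_soil = 5, y_crew = 3.
Δz = y_soil·Δb = 5 × (3) = 15, so new z* = 1240 + 15 = 1255.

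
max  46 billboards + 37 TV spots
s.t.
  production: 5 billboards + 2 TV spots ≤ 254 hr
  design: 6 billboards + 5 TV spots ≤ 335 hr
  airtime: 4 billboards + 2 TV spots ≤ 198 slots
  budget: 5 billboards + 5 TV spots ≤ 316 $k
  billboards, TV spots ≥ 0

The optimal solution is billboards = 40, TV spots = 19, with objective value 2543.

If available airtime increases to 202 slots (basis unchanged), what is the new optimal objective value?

Binding: design and airtime. Non-binding: production (16 unused), budget (21 unused).
Since production, budget are not tight, their duals are 0.
From A_Bᵀ y = c: 6·y_design + 4·y_airtime = 46; 5·y_design + 2·y_airtime = 37.
Solving: y_design = 7, y_airtime = 1.
Δz = y_airtime·Δb = 1 × (4) = 4, so new z* = 2543 + 4 = 2547.

2547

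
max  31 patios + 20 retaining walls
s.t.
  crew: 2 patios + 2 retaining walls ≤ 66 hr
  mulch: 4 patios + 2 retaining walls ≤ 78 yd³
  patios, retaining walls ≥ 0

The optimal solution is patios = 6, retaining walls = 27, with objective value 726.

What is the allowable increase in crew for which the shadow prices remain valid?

12

Binding constraints: crew, mulch. The basis is B = [[2,2],[4,2]] with det -4.
Per unit increase in crew, x* moves by d = (-0.5, 1).
The basis stays optimal until patios reaches 0; allowable increase = 12 hr.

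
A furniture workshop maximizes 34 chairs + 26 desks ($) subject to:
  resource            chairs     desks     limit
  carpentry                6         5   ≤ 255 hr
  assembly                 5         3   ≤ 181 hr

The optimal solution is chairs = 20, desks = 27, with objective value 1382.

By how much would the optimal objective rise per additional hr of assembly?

Both carpentry and assembly are binding at x*.
From A_Bᵀ y = c: 6·y_carpentry + 5·y_assembly = 34; 5·y_carpentry + 3·y_assembly = 26.
Solving: y_carpentry = 4, y_assembly = 2.
Shadow price of assembly = 2.

2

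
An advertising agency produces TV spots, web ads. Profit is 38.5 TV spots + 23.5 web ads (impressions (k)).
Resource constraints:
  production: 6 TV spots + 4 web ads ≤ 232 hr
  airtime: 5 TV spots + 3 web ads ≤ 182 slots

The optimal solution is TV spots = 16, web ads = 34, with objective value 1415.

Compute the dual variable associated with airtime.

6.5

Check each constraint at x*: production 232/232 (tight); airtime 182/182 (tight).
From A_Bᵀ y = c: 6·y_production + 5·y_airtime = 38.5; 4·y_production + 3·y_airtime = 23.5.
This yields shadow prices y_production = 1, y_airtime = 6.5.
Shadow price of airtime = 6.5.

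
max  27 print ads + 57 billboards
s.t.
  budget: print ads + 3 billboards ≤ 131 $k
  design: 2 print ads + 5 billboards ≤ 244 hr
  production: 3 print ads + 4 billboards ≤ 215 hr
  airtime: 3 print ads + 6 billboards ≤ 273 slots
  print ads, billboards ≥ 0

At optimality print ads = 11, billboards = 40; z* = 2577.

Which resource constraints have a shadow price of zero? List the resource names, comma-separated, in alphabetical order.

design, production

budget: 131/131 (binding)
design: 222/244 (slack 22)
production: 193/215 (slack 22)
airtime: 273/273 (binding)
By complementary slackness, a constraint with positive slack has shadow price 0 → design, production.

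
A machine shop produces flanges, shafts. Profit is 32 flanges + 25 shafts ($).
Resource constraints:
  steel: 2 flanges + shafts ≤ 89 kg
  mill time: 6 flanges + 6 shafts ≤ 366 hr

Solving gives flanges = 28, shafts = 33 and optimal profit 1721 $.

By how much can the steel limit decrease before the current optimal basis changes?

Binding constraints: steel, mill time. The basis is B = [[2,1],[6,6]] with det 6.
Per unit decrease in steel, x* moves by d = (-1, 1).
The basis stays optimal until flanges reaches 0; allowable decrease = 28 kg.

28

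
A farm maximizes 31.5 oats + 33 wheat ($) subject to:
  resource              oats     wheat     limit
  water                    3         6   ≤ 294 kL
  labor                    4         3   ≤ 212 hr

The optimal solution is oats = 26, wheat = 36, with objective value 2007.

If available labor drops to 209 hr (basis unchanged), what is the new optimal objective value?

1989

Both water and labor are binding at x*.
Dual feasibility on the basic columns requires 3·y_water + 4·y_labor = 31.5, 6·y_water + 3·y_labor = 33.
→ y_water = 2.5 and y_labor = 6.
Δz = y_labor·Δb = 6 × (-3) = -18, so new z* = 2007 − 18 = 1989.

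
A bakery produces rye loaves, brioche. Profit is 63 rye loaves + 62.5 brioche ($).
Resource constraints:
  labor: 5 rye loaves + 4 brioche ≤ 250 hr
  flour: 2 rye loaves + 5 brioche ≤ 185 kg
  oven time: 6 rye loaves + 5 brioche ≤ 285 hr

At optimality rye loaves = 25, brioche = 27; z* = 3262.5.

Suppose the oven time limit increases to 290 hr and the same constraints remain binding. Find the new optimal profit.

At the optimum: labor uses 233 of 250 (slack = 17); flour uses 185 of 185 (binding); oven time uses 285 of 285 (binding).
Since labor is not tight, its dual is 0.
The binding rows give the dual system: 2·y_flour + 6·y_oven time = 63 and 5·y_flour + 5·y_oven time = 62.5.
Solving: y_flour = 3, y_oven time = 9.5.
Δz = y_oven time·Δb = 9.5 × (5) = 47.5, so new z* = 3262.5 + 47.5 = 3310.

3310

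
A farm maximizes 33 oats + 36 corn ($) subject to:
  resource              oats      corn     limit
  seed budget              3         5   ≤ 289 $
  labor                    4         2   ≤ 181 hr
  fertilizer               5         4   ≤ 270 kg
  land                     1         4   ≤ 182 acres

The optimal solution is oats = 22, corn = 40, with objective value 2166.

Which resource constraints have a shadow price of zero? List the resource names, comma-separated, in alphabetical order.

labor, seed budget

seed budget: 266/289 (slack 23)
labor: 168/181 (slack 13)
fertilizer: 270/270 (binding)
land: 182/182 (binding)
By complementary slackness, a constraint with positive slack has shadow price 0 → labor, seed budget.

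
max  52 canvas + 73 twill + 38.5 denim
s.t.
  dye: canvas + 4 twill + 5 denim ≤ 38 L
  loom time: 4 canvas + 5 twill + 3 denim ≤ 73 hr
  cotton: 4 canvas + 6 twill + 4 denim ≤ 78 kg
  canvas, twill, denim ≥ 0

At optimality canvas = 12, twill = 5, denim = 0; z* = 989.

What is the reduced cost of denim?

-8.5

Binding: loom time and cotton. Non-binding: dye (6 unused).
Since dye is not tight, its dual is 0.
From A_Bᵀ y = c: 4·y_loom time + 4·y_cotton = 52; 5·y_loom time + 6·y_cotton = 73.
This yields shadow prices y_loom time = 5, y_cotton = 8.
Reduced cost of denim: c₃ − yᵀa₃ = 38.5 − (5·3 + 8·4) = 38.5 − 47 = -8.5.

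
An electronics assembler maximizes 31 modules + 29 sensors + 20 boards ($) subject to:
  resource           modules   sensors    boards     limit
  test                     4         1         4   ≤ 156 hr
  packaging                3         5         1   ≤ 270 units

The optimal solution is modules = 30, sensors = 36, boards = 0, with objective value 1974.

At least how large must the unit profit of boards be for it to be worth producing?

21

Check each constraint at x*: test 156/156 (tight); packaging 270/270 (tight).
From A_Bᵀ y = c: 4·y_test + 3·y_packaging = 31; 1·y_test + 5·y_packaging = 29.
→ y_test = 4 and y_packaging = 5.
boards enters the basis when its profit ≥ yᵀa₃ = 4·4 + 5·1 = 21.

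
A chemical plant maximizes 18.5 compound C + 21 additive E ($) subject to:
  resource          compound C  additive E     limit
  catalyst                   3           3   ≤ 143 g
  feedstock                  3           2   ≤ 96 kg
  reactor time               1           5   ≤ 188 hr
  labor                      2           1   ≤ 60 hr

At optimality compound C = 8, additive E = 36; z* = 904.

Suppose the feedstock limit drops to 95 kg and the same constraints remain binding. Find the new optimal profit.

898.5

Binding: feedstock and reactor time. Non-binding: catalyst (11 unused), labor (8 unused).
By complementary slackness, y = 0 for the non-binding constraints.
The binding rows give the dual system: 3·y_feedstock + 1·y_reactor time = 18.5 and 2·y_feedstock + 5·y_reactor time = 21.
This yields shadow prices y_feedstock = 5.5, y_reactor time = 2.
Δz = y_feedstock·Δb = 5.5 × (-1) = -5.5, so new z* = 904 − 5.5 = 898.5.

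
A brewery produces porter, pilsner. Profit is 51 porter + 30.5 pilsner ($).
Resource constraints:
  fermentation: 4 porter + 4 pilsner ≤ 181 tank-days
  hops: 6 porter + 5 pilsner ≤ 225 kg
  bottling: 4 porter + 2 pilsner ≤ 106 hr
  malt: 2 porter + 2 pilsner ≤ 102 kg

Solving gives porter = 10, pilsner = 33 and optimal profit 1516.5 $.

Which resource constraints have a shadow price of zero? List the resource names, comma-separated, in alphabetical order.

fermentation, malt

fermentation: 172/181 (slack 9)
hops: 225/225 (binding)
bottling: 106/106 (binding)
malt: 86/102 (slack 16)
By complementary slackness, a constraint with positive slack has shadow price 0 → fermentation, malt.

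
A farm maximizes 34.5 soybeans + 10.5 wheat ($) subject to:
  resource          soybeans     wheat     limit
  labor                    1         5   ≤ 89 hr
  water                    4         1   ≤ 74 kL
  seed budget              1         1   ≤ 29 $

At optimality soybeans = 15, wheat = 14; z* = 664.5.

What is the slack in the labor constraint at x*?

4

labor used = 1·15 + 5·14 = 85; slack = 89 − 85 = 4.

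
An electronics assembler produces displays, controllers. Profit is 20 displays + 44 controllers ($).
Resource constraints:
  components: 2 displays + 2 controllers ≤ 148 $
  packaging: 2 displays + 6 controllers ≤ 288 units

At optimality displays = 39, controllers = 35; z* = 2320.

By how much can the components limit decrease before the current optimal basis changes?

52

Binding constraints: components, packaging. The basis is B = [[2,2],[2,6]] with det 8.
Per unit decrease in components, x* moves by d = (-0.75, 0.25).
The basis stays optimal until displays reaches 0; allowable decrease = 52 $.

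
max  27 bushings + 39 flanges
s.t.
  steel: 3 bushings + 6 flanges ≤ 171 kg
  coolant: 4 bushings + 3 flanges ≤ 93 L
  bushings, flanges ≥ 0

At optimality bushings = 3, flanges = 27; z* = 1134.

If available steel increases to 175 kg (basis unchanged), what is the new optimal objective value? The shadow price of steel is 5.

Δb = 4, so new z* = 1134 + (5)·(4) = 1134 + 20 = 1154.

1154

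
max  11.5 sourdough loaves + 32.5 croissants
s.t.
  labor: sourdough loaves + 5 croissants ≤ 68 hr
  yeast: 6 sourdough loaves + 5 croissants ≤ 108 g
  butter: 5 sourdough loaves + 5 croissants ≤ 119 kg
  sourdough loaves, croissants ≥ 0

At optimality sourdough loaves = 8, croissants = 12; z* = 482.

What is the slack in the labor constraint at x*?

0

labor used = 1·8 + 5·12 = 68; slack = 68 − 68 = 0.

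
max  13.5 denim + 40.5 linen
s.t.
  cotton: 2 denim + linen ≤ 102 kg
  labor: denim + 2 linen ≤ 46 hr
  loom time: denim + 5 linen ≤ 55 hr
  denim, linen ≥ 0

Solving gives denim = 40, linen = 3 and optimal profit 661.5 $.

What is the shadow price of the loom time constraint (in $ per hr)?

4.5

Binding: labor and loom time. Non-binding: cotton (19 unused).
Since cotton is not tight, its dual is 0.
The binding rows give the dual system: 1·y_labor + 1·y_loom time = 13.5 and 2·y_labor + 5·y_loom time = 40.5.
→ y_labor = 9 and y_loom time = 4.5.
Shadow price of loom time = 4.5.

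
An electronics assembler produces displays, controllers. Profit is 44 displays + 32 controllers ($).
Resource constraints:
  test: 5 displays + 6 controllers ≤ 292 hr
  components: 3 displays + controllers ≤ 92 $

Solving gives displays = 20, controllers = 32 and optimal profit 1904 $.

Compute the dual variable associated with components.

Check each constraint at x*: test 292/292 (tight); components 92/92 (tight).
Dual feasibility on the basic columns requires 5·y_test + 3·y_components = 44, 6·y_test + 1·y_components = 32.
→ y_test = 4 and y_components = 8.
Shadow price of components = 8.

8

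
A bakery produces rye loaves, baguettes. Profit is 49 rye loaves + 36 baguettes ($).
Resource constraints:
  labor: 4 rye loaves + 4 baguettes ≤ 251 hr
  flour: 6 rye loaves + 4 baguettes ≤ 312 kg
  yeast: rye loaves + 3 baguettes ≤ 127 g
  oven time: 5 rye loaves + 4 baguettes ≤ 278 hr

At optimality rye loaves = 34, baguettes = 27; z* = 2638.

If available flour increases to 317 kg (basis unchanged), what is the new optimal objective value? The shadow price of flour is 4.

2658

Δb = 5, so new z* = 2638 + (4)·(5) = 2638 + 20 = 2658.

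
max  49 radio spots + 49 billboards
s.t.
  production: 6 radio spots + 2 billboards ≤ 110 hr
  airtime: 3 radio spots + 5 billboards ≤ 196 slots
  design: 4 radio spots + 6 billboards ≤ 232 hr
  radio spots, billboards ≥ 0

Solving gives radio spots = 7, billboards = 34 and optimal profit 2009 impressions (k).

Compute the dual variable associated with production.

3.5

At the optimum: production uses 110 of 110 (binding); airtime uses 191 of 196 (slack = 5); design uses 232 of 232 (binding).
Slack constraints have shadow price 0 (complementary slackness).
From A_Bᵀ y = c: 6·y_production + 4·y_design = 49; 2·y_production + 6·y_design = 49.
→ y_production = 3.5 and y_design = 7.
Shadow price of production = 3.5.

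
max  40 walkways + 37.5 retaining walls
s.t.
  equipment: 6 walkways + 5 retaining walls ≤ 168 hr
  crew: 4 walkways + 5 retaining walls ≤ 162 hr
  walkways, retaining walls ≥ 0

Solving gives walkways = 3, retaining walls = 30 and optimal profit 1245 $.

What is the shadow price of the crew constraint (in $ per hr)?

2.5

Check each constraint at x*: equipment 168/168 (tight); crew 162/162 (tight).
The binding rows give the dual system: 6·y_equipment + 4·y_crew = 40 and 5·y_equipment + 5·y_crew = 37.5.
→ y_equipment = 5 and y_crew = 2.5.
Shadow price of crew = 2.5.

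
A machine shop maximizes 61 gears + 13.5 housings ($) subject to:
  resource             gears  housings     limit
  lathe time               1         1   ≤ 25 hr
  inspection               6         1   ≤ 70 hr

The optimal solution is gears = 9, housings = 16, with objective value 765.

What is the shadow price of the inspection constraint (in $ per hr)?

Check each constraint at x*: lathe time 25/25 (tight); inspection 70/70 (tight).
Dual feasibility on the basic columns requires 1·y_lathe time + 6·y_inspection = 61, 1·y_lathe time + 1·y_inspection = 13.5.
This yields shadow prices y_lathe time = 4, y_inspection = 9.5.
Shadow price of inspection = 9.5.

9.5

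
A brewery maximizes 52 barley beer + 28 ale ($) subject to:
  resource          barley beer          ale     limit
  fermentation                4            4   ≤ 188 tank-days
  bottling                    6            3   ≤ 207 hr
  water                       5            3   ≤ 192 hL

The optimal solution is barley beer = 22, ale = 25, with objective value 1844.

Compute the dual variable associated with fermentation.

Check each constraint at x*: fermentation 188/188 (tight); bottling 207/207 (tight); water 185/192 (slack 7).
By complementary slackness, y = 0 for the non-binding constraint.
Dual feasibility on the basic columns requires 4·y_fermentation + 6·y_bottling = 52, 4·y_fermentation + 3·y_bottling = 28.
This yields shadow prices y_fermentation = 1, y_bottling = 8.
Shadow price of fermentation = 1.

1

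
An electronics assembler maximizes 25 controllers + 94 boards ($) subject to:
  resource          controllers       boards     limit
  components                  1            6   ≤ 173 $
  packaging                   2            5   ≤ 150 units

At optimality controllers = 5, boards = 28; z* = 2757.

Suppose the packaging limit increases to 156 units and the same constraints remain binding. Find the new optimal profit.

2805

Both components and packaging are binding at x*.
The binding rows give the dual system: 1·y_components + 2·y_packaging = 25 and 6·y_components + 5·y_packaging = 94.
Solving: y_components = 9, y_packaging = 8.
Δz = y_packaging·Δb = 8 × (6) = 48, so new z* = 2757 + 48 = 2805.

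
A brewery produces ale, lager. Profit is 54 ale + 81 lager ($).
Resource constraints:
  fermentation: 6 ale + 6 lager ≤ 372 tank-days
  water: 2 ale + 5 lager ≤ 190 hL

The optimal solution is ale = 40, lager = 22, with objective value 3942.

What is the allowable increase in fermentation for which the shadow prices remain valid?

Binding constraints: fermentation, water. The basis is B = [[6,6],[2,5]] with det 18.
Per unit increase in fermentation, x* moves by d = (0.2778, -0.1111).
The basis stays optimal until lager reaches 0; allowable increase = 198 tank-days.

198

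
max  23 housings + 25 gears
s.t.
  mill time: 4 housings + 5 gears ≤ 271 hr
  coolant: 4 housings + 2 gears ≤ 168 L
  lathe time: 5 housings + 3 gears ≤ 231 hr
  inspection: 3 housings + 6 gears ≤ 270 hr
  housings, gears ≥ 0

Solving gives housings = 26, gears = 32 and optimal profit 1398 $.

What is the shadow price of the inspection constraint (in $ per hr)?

Check each constraint at x*: mill time 264/271 (slack 7); coolant 168/168 (tight); lathe time 226/231 (slack 5); inspection 270/270 (tight).
Since mill time, lathe time are not tight, their duals are 0.
Dual feasibility on the basic columns requires 4·y_coolant + 3·y_inspection = 23, 2·y_coolant + 6·y_inspection = 25.
This yields shadow prices y_coolant = 3.5, y_inspection = 3.
Shadow price of inspection = 3.

3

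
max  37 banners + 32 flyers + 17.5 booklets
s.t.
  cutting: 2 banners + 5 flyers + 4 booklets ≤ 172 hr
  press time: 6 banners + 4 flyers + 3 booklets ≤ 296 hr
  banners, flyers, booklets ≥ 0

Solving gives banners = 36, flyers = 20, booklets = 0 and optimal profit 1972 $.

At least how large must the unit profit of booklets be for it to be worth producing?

At the optimum: cutting uses 172 of 172 (binding); press time uses 296 of 296 (binding).
The binding rows give the dual system: 2·y_cutting + 6·y_press time = 37 and 5·y_cutting + 4·y_press time = 32.
→ y_cutting = 2 and y_press time = 5.5.
booklets enters the basis when its profit ≥ yᵀa₃ = 2·4 + 5.5·3 = 24.5.

24.5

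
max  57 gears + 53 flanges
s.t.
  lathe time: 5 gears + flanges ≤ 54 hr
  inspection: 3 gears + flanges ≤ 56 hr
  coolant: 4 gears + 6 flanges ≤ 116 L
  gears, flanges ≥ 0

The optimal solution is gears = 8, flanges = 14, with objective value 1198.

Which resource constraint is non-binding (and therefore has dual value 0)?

lathe time: 54/54 (binding)
inspection: 38/56 (slack 18)
coolant: 116/116 (binding)
By complementary slackness, a constraint with positive slack has shadow price 0 → inspection.

inspection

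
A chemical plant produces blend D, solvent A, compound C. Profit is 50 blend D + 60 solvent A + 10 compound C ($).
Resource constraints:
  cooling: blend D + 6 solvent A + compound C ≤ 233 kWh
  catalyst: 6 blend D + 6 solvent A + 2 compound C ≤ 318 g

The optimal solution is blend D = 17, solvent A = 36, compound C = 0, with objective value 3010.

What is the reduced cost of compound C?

At the optimum: cooling uses 233 of 233 (binding); catalyst uses 318 of 318 (binding).
From A_Bᵀ y = c: 1·y_cooling + 6·y_catalyst = 50; 6·y_cooling + 6·y_catalyst = 60.
Solving: y_cooling = 2, y_catalyst = 8.
Reduced cost of compound C: c₃ − yᵀa₃ = 10 − (2·1 + 8·2) = 10 − 18 = -8.

-8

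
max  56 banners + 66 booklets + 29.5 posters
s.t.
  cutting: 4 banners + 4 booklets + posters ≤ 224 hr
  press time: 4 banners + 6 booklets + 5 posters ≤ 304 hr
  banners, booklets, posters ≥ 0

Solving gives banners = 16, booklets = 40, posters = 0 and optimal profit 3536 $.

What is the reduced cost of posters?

Both cutting and press time are binding at x*.
The binding rows give the dual system: 4·y_cutting + 4·y_press time = 56 and 4·y_cutting + 6·y_press time = 66.
→ y_cutting = 9 and y_press time = 5.
Reduced cost of posters: c₃ − yᵀa₃ = 29.5 − (9·1 + 5·5) = 29.5 − 34 = -4.5.

-4.5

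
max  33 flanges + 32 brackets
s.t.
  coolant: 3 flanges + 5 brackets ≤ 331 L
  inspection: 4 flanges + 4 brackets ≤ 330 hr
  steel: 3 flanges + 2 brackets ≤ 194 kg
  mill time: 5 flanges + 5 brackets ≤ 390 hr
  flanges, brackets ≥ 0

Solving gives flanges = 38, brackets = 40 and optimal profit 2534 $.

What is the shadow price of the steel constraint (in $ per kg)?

At the optimum: coolant uses 314 of 331 (slack = 17); inspection uses 312 of 330 (slack = 18); steel uses 194 of 194 (binding); mill time uses 390 of 390 (binding).
Since coolant, inspection are not tight, their duals are 0.
From A_Bᵀ y = c: 3·y_steel + 5·y_mill time = 33; 2·y_steel + 5·y_mill time = 32.
→ y_steel = 1 and y_mill time = 6.
Shadow price of steel = 1.

1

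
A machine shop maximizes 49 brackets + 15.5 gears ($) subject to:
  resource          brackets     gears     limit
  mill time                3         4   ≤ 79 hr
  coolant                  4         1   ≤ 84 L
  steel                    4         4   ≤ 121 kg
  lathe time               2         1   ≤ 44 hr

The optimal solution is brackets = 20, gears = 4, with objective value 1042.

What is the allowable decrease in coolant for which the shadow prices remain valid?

Binding constraints: coolant, lathe time. The basis is B = [[4,1],[2,1]] with det 2.
Per unit decrease in coolant, x* moves by d = (-0.5, 1).
The basis stays optimal until mill time becomes binding; allowable decrease = 1.2 L.

1.2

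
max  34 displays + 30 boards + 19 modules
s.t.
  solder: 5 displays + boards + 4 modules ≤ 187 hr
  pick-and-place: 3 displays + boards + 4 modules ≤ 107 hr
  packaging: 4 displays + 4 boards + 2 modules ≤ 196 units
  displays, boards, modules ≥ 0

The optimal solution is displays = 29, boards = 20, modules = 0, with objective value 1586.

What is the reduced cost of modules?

Binding: pick-and-place and packaging. Non-binding: solder (22 unused).
Since solder is not tight, its dual is 0.
The binding rows give the dual system: 3·y_pick-and-place + 4·y_packaging = 34 and 1·y_pick-and-place + 4·y_packaging = 30.
This yields shadow prices y_pick-and-place = 2, y_packaging = 7.
Reduced cost of modules: c₃ − yᵀa₃ = 19 − (2·4 + 7·2) = 19 − 22 = -3.

-3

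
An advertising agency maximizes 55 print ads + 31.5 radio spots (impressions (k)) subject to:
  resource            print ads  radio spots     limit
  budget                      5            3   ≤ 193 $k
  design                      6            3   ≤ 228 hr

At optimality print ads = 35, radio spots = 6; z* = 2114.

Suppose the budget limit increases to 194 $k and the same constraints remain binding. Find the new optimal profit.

Check each constraint at x*: budget 193/193 (tight); design 228/228 (tight).
Dual feasibility on the basic columns requires 5·y_budget + 6·y_design = 55, 3·y_budget + 3·y_design = 31.5.
This yields shadow prices y_budget = 8, y_design = 2.5.
Δz = y_budget·Δb = 8 × (1) = 8, so new z* = 2114 + 8 = 2122.

2122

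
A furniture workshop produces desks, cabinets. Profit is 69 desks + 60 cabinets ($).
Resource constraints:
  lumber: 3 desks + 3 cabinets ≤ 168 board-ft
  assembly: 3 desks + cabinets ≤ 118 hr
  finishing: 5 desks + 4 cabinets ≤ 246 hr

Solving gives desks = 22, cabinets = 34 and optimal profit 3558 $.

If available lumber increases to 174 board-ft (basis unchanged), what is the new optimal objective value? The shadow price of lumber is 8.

Δb = 6, so new z* = 3558 + (8)·(6) = 3558 + 48 = 3606.

3606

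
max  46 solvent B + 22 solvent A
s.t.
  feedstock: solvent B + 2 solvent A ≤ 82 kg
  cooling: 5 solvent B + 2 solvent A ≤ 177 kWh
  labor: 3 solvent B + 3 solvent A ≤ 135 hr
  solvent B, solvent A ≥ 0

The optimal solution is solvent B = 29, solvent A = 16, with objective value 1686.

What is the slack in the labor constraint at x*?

labor used = 3·29 + 3·16 = 135; slack = 135 − 135 = 0.

0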